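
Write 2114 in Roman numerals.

Convert 2114 to Roman numerals:
  2114 contains 2×1000 (MM)
  114 contains 1×100 (C)
  14 contains 1×10 (X)
  4 contains 1×4 (IV)

MMCXIV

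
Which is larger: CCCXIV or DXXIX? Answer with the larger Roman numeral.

CCCXIV = 314
DXXIX = 529
529 is larger

DXXIX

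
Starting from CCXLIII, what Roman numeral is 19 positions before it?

CCXLIII = 243
243 - 19 = 224

CCXXIV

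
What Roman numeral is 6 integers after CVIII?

CVIII = 108
108 + 6 = 114

CXIV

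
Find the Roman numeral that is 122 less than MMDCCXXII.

MMDCCXXII = 2722
2722 - 122 = 2600

MMDC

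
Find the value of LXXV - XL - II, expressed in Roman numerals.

LXXV = 75, XL = 40, II = 2
75 - 40 = 35
35 - 2 = 33

XXXIII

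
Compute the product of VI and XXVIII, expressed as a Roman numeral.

VI = 6
XXVIII = 28
6 × 28 = 168

CLXVIII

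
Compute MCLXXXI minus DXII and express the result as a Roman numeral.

MCLXXXI = 1181
DXII = 512
1181 - 512 = 669

DCLXIX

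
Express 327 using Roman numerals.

Convert 327 to Roman numerals:
  327 contains 3×100 (CCC)
  27 contains 2×10 (XX)
  7 contains 1×5 (V)
  2 contains 2×1 (II)

CCCXXVII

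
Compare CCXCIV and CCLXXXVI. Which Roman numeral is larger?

CCXCIV = 294
CCLXXXVI = 286
294 is larger

CCXCIV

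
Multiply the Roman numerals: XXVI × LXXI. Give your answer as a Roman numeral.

XXVI = 26
LXXI = 71
26 × 71 = 1846

MDCCCXLVI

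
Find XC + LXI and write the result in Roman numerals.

XC = 90
LXI = 61
90 + 61 = 151

CLI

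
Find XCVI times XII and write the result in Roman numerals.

XCVI = 96
XII = 12
96 × 12 = 1152

MCLII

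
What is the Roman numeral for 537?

Convert 537 to Roman numerals:
  537 contains 1×500 (D)
  37 contains 3×10 (XXX)
  7 contains 1×5 (V)
  2 contains 2×1 (II)

DXXXVII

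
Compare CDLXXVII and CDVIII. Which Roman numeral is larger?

CDLXXVII = 477
CDVIII = 408
477 is larger

CDLXXVII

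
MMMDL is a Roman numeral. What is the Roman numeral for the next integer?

MMMDL = 3550; next is 3551

MMMDLI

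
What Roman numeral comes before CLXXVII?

CLXXVII = 177, so the previous integer is 177 - 1 = 176

CLXXVI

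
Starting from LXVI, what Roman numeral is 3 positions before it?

LXVI = 66
66 - 3 = 63

LXIII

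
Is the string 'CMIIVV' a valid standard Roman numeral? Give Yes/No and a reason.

'CMIIVV': V should not appear more than once

No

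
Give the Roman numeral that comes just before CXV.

CXV = 115, so the previous integer is 115 - 1 = 114

CXIV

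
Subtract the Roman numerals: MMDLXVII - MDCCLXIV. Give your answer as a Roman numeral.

MMDLXVII = 2567
MDCCLXIV = 1764
2567 - 1764 = 803

DCCCIII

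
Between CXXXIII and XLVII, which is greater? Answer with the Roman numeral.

CXXXIII = 133
XLVII = 47
133 is larger

CXXXIII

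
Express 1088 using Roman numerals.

Convert 1088 to Roman numerals:
  1088 contains 1×1000 (M)
  88 contains 1×50 (L)
  38 contains 3×10 (XXX)
  8 contains 1×5 (V)
  3 contains 3×1 (III)

MLXXXVIII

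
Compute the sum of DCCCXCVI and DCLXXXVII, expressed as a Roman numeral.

DCCCXCVI = 896
DCLXXXVII = 687
896 + 687 = 1583

MDLXXXIII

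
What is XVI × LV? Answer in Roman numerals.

XVI = 16
LV = 55
16 × 55 = 880

DCCCLXXX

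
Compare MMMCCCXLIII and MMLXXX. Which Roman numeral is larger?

MMMCCCXLIII = 3343
MMLXXX = 2080
3343 is larger

MMMCCCXLIII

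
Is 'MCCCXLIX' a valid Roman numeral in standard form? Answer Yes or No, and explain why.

'MCCCXLIX': Check the rules: uses only the symbols I, V, X, L, C, D, M; no symbol is repeated more than three times in a row; V, L and D each appear at most once; the only places a smaller symbol precedes a larger one are the allowed subtractive pairs XL, IX, the symbol right after such a pair (if any) is smaller than the pair's first symbol, and otherwise the values never increase from left to right. Value: M (1000) + C (100) + C (100) + C (100) + XL (40) + IX (9) = 1349. So it is a valid standard Roman numeral.

Yes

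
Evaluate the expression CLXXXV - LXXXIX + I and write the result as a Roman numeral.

CLXXXV = 185, LXXXIX = 89, I = 1
185 - 89 = 96
96 + 1 = 97

XCVII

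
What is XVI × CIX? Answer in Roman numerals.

XVI = 16
CIX = 109
16 × 109 = 1744

MDCCXLIV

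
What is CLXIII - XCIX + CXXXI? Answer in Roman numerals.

CLXIII = 163, XCIX = 99, CXXXI = 131
163 - 99 = 64
64 + 131 = 195

CXCV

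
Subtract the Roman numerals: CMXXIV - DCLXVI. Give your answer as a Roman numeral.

CMXXIV = 924
DCLXVI = 666
924 - 666 = 258

CCLVIII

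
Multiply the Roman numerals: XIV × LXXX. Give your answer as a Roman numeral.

XIV = 14
LXXX = 80
14 × 80 = 1120

MCXX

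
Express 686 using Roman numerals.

Convert 686 to Roman numerals:
  686 contains 1×500 (D)
  186 contains 1×100 (C)
  86 contains 1×50 (L)
  36 contains 3×10 (XXX)
  6 contains 1×5 (V)
  1 contains 1×1 (I)

DCLXXXVI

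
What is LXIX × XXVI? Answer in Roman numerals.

LXIX = 69
XXVI = 26
69 × 26 = 1794

MDCCXCIV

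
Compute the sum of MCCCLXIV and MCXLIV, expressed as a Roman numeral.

MCCCLXIV = 1364
MCXLIV = 1144
1364 + 1144 = 2508

MMDVIII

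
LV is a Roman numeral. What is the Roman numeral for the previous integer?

LV = 55, so the previous integer is 55 - 1 = 54

LIV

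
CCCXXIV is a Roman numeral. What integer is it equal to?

CCCXXIV: C=100, C=100, C=100, X=10, X=10, IV=4
100 + 100 + 100 + 10 + 10 + 4 = 324

324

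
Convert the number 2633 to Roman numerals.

Convert 2633 to Roman numerals:
  2633 contains 2×1000 (MM)
  633 contains 1×500 (D)
  133 contains 1×100 (C)
  33 contains 3×10 (XXX)
  3 contains 3×1 (III)

MMDCXXXIII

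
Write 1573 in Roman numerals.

Convert 1573 to Roman numerals:
  1573 contains 1×1000 (M)
  573 contains 1×500 (D)
  73 contains 1×50 (L)
  23 contains 2×10 (XX)
  3 contains 3×1 (III)

MDLXXIII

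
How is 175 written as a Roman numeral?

Convert 175 to Roman numerals:
  175 contains 1×100 (C)
  75 contains 1×50 (L)
  25 contains 2×10 (XX)
  5 contains 1×5 (V)

CLXXV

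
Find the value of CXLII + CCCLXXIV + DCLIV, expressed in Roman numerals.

CXLII = 142, CCCLXXIV = 374, DCLIV = 654
142 + 374 = 516
516 + 654 = 1170

MCLXX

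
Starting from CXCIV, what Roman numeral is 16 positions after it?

CXCIV = 194
194 + 16 = 210

CCX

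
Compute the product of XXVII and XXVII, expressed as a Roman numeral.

XXVII = 27
XXVII = 27
27 × 27 = 729

DCCXXIX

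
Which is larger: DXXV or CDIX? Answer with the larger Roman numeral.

DXXV = 525
CDIX = 409
525 is larger

DXXV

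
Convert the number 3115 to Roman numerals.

Convert 3115 to Roman numerals:
  3115 contains 3×1000 (MMM)
  115 contains 1×100 (C)
  15 contains 1×10 (X)
  5 contains 1×5 (V)

MMMCXV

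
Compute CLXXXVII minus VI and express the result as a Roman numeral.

CLXXXVII = 187
VI = 6
187 - 6 = 181

CLXXXI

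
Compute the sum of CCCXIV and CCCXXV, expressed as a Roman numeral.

CCCXIV = 314
CCCXXV = 325
314 + 325 = 639

DCXXXIX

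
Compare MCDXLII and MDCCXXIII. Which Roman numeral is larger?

MCDXLII = 1442
MDCCXXIII = 1723
1723 is larger

MDCCXXIII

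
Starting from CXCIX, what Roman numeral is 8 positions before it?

CXCIX = 199
199 - 8 = 191

CXCI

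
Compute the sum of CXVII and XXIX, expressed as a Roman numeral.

CXVII = 117
XXIX = 29
117 + 29 = 146

CXLVI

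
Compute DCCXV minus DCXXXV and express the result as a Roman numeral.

DCCXV = 715
DCXXXV = 635
715 - 635 = 80

LXXX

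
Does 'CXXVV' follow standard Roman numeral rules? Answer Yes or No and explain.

'CXXVV': V should not appear more than once

No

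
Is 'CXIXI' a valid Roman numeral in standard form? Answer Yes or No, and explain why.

'CXIXI': I cannot come right after the subtractive pair IX: once I is subtracted in IX, the next symbol must be smaller than I

No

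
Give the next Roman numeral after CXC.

CXC = 190; next is 191

CXCI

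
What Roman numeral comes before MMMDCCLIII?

MMMDCCLIII = 3753, so the previous integer is 3753 - 1 = 3752

MMMDCCLII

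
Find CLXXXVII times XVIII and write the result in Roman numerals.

CLXXXVII = 187
XVIII = 18
187 × 18 = 3366

MMMCCCLXVI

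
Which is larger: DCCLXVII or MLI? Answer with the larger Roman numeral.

DCCLXVII = 767
MLI = 1051
1051 is larger

MLI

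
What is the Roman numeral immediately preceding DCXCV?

DCXCV = 695, so the previous integer is 695 - 1 = 694

DCXCIV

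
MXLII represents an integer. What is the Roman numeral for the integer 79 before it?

MXLII = 1042
1042 - 79 = 963

CMLXIII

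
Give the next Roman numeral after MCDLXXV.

MCDLXXV = 1475, so the next integer is 1475 + 1 = 1476

MCDLXXVI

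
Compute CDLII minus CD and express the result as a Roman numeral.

CDLII = 452
CD = 400
452 - 400 = 52

LII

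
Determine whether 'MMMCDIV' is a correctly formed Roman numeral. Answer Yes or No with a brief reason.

'MMMCDIV': Check the rules: uses only the symbols I, V, X, L, C, D, M; no symbol is repeated more than three times in a row; V, L and D each appear at most once; the only places a smaller symbol precedes a larger one are the allowed subtractive pairs CD, IV, the symbol right after such a pair (if any) is smaller than the pair's first symbol, and otherwise the values never increase from left to right. Value: M (1000) + M (1000) + M (1000) + CD (400) + IV (4) = 3404. So it is a valid standard Roman numeral.

Yes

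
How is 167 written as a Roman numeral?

Convert 167 to Roman numerals:
  167 contains 1×100 (C)
  67 contains 1×50 (L)
  17 contains 1×10 (X)
  7 contains 1×5 (V)
  2 contains 2×1 (II)

CLXVII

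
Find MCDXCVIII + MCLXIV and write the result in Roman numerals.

MCDXCVIII = 1498
MCLXIV = 1164
1498 + 1164 = 2662

MMDCLXII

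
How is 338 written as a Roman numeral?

Convert 338 to Roman numerals:
  338 contains 3×100 (CCC)
  38 contains 3×10 (XXX)
  8 contains 1×5 (V)
  3 contains 3×1 (III)

CCCXXXVIII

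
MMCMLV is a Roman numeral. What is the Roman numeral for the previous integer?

MMCMLV = 2955, so the previous integer is 2955 - 1 = 2954

MMCMLIV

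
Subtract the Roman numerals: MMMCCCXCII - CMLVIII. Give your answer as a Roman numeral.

MMMCCCXCII = 3392
CMLVIII = 958
3392 - 958 = 2434

MMCDXXXIV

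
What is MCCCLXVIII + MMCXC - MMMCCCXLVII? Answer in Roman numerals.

MCCCLXVIII = 1368, MMCXC = 2190, MMMCCCXLVII = 3347
1368 + 2190 = 3558
3558 - 3347 = 211

CCXI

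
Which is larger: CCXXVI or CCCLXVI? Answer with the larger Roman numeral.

CCXXVI = 226
CCCLXVI = 366
366 is larger

CCCLXVI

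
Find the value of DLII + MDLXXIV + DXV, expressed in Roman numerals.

DLII = 552, MDLXXIV = 1574, DXV = 515
552 + 1574 = 2126
2126 + 515 = 2641

MMDCXLI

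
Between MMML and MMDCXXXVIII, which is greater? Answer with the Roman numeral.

MMML = 3050
MMDCXXXVIII = 2638
3050 is larger

MMML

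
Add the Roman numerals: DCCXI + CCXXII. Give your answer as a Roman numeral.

DCCXI = 711
CCXXII = 222
711 + 222 = 933

CMXXXIII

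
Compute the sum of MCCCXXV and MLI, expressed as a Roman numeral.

MCCCXXV = 1325
MLI = 1051
1325 + 1051 = 2376

MMCCCLXXVI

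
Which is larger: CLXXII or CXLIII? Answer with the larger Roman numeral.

CLXXII = 172
CXLIII = 143
172 is larger

CLXXII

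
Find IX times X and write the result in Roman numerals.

IX = 9
X = 10
9 × 10 = 90

XC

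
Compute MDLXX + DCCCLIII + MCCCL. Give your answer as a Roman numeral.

MDLXX = 1570, DCCCLIII = 853, MCCCL = 1350
1570 + 853 = 2423
2423 + 1350 = 3773

MMMDCCLXXIII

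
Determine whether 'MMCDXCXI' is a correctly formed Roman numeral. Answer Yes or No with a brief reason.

'MMCDXCXI': X cannot come right after the subtractive pair XC: once X is subtracted in XC, the next symbol must be smaller than X

No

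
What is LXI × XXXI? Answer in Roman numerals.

LXI = 61
XXXI = 31
61 × 31 = 1891

MDCCCXCI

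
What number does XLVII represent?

XLVII: XL=40, V=5, I=1, I=1
40 + 5 + 1 + 1 = 47

47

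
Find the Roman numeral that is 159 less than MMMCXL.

MMMCXL = 3140
3140 - 159 = 2981

MMCMLXXXI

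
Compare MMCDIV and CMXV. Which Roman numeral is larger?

MMCDIV = 2404
CMXV = 915
2404 is larger

MMCDIV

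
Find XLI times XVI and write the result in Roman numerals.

XLI = 41
XVI = 16
41 × 16 = 656

DCLVI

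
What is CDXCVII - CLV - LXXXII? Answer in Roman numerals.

CDXCVII = 497, CLV = 155, LXXXII = 82
497 - 155 = 342
342 - 82 = 260

CCLX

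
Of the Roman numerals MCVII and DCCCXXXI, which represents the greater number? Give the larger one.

MCVII = 1107
DCCCXXXI = 831
1107 is larger

MCVII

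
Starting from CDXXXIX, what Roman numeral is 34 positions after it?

CDXXXIX = 439
439 + 34 = 473

CDLXXIII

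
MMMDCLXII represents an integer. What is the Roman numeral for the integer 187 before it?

MMMDCLXII = 3662
3662 - 187 = 3475

MMMCDLXXV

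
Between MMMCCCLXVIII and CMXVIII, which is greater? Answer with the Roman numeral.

MMMCCCLXVIII = 3368
CMXVIII = 918
3368 is larger

MMMCCCLXVIII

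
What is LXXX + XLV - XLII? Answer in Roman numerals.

LXXX = 80, XLV = 45, XLII = 42
80 + 45 = 125
125 - 42 = 83

LXXXIII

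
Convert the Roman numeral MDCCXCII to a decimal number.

MDCCXCII: M=1000, D=500, C=100, C=100, XC=90, I=1, I=1
1000 + 500 + 100 + 100 + 90 + 1 + 1 = 1792

1792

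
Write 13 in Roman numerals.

Convert 13 to Roman numerals:
  13 contains 1×10 (X)
  3 contains 3×1 (III)

XIII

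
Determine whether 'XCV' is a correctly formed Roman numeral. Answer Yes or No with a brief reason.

'XCV': Check the rules: uses only the symbols I, V, X, L, C, D, M; no symbol is repeated more than three times in a row; V, L and D each appear at most once; the only place a smaller symbol precedes a larger one is the allowed subtractive pair XC, the symbol right after such a pair (if any) is smaller than the pair's first symbol, and otherwise the values never increase from left to right. Value: XC (90) + V (5) = 95. So it is a valid standard Roman numeral.

Yes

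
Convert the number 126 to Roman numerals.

Convert 126 to Roman numerals:
  126 contains 1×100 (C)
  26 contains 2×10 (XX)
  6 contains 1×5 (V)
  1 contains 1×1 (I)

CXXVI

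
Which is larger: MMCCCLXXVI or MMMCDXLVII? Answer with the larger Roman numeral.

MMCCCLXXVI = 2376
MMMCDXLVII = 3447
3447 is larger

MMMCDXLVII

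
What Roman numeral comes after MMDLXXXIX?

MMDLXXXIX = 2589, so the next integer is 2589 + 1 = 2590

MMDXC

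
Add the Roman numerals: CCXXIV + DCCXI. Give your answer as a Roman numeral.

CCXXIV = 224
DCCXI = 711
224 + 711 = 935

CMXXXV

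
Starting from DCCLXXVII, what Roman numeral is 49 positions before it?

DCCLXXVII = 777
777 - 49 = 728

DCCXXVIII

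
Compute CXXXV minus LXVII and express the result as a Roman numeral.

CXXXV = 135
LXVII = 67
135 - 67 = 68

LXVIII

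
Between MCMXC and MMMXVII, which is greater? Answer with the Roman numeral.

MCMXC = 1990
MMMXVII = 3017
3017 is larger

MMMXVII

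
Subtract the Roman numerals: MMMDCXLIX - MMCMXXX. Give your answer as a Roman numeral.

MMMDCXLIX = 3649
MMCMXXX = 2930
3649 - 2930 = 719

DCCXIX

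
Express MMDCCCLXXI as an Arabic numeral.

MMDCCCLXXI: M=1000, M=1000, D=500, C=100, C=100, C=100, L=50, X=10, X=10, I=1
1000 + 1000 + 500 + 100 + 100 + 100 + 50 + 10 + 10 + 1 = 2871

2871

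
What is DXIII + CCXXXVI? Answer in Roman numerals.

DXIII = 513
CCXXXVI = 236
513 + 236 = 749

DCCXLIX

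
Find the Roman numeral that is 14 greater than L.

L = 50
50 + 14 = 64

LXIV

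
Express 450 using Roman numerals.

Convert 450 to Roman numerals:
  450 contains 1×400 (CD)
  50 contains 1×50 (L)

CDL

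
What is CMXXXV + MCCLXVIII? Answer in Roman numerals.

CMXXXV = 935
MCCLXVIII = 1268
935 + 1268 = 2203

MMCCIII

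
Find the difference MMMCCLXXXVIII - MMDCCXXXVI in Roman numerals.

MMMCCLXXXVIII = 3288
MMDCCXXXVI = 2736
3288 - 2736 = 552

DLII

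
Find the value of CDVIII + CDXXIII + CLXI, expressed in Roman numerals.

CDVIII = 408, CDXXIII = 423, CLXI = 161
408 + 423 = 831
831 + 161 = 992

CMXCII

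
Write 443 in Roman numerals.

Convert 443 to Roman numerals:
  443 contains 1×400 (CD)
  43 contains 1×40 (XL)
  3 contains 3×1 (III)

CDXLIII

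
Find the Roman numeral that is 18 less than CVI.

CVI = 106
106 - 18 = 88

LXXXVIII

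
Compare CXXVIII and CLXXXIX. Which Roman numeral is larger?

CXXVIII = 128
CLXXXIX = 189
189 is larger

CLXXXIX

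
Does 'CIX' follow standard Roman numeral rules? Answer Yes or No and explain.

'CIX': Check the rules: uses only the symbols I, V, X, L, C, D, M; no symbol is repeated more than three times in a row; V, L and D each appear at most once; the only place a smaller symbol precedes a larger one is the allowed subtractive pair IX, the symbol right after such a pair (if any) is smaller than the pair's first symbol, and otherwise the values never increase from left to right. Value: C (100) + IX (9) = 109. So it is a valid standard Roman numeral.

Yes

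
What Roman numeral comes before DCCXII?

DCCXII = 712; previous is 711

DCCXI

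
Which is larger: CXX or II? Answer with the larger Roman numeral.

CXX = 120
II = 2
120 is larger

CXX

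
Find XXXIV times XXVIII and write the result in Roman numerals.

XXXIV = 34
XXVIII = 28
34 × 28 = 952

CMLII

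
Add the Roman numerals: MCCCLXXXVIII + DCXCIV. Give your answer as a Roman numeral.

MCCCLXXXVIII = 1388
DCXCIV = 694
1388 + 694 = 2082

MMLXXXII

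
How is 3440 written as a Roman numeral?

Convert 3440 to Roman numerals:
  3440 contains 3×1000 (MMM)
  440 contains 1×400 (CD)
  40 contains 1×40 (XL)

MMMCDXL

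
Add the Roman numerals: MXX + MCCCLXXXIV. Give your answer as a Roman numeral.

MXX = 1020
MCCCLXXXIV = 1384
1020 + 1384 = 2404

MMCDIV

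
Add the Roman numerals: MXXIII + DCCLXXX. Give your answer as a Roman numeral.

MXXIII = 1023
DCCLXXX = 780
1023 + 780 = 1803

MDCCCIII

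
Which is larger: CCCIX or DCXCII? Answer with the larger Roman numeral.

CCCIX = 309
DCXCII = 692
692 is larger

DCXCII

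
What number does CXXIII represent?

CXXIII: C=100, X=10, X=10, I=1, I=1, I=1
100 + 10 + 10 + 1 + 1 + 1 = 123

123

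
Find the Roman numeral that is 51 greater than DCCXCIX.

DCCXCIX = 799
799 + 51 = 850

DCCCL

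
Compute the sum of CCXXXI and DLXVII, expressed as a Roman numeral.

CCXXXI = 231
DLXVII = 567
231 + 567 = 798

DCCXCVIII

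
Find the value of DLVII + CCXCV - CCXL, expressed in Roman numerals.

DLVII = 557, CCXCV = 295, CCXL = 240
557 + 295 = 852
852 - 240 = 612

DCXII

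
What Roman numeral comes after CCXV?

CCXV = 215, so the next integer is 215 + 1 = 216

CCXVI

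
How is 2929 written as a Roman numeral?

Convert 2929 to Roman numerals:
  2929 contains 2×1000 (MM)
  929 contains 1×900 (CM)
  29 contains 2×10 (XX)
  9 contains 1×9 (IX)

MMCMXXIX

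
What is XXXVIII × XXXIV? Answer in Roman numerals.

XXXVIII = 38
XXXIV = 34
38 × 34 = 1292

MCCXCII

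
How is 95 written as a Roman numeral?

Convert 95 to Roman numerals:
  95 contains 1×90 (XC)
  5 contains 1×5 (V)

XCV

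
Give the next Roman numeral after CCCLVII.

CCCLVII = 357; next is 358

CCCLVIII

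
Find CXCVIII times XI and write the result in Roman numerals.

CXCVIII = 198
XI = 11
198 × 11 = 2178

MMCLXXVIII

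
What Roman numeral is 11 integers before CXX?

CXX = 120
120 - 11 = 109

CIX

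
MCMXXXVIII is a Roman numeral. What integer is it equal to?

MCMXXXVIII: M=1000, CM=900, X=10, X=10, X=10, V=5, I=1, I=1, I=1
1000 + 900 + 10 + 10 + 10 + 5 + 1 + 1 + 1 = 1938

1938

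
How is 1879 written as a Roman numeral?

Convert 1879 to Roman numerals:
  1879 contains 1×1000 (M)
  879 contains 1×500 (D)
  379 contains 3×100 (CCC)
  79 contains 1×50 (L)
  29 contains 2×10 (XX)
  9 contains 1×9 (IX)

MDCCCLXXIX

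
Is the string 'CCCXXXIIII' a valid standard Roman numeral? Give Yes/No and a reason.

'CCCXXXIIII': More than 3 consecutive I's

No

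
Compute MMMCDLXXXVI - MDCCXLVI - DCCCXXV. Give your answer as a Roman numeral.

MMMCDLXXXVI = 3486, MDCCXLVI = 1746, DCCCXXV = 825
3486 - 1746 = 1740
1740 - 825 = 915

CMXV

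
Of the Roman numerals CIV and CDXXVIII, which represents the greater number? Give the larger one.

CIV = 104
CDXXVIII = 428
428 is larger

CDXXVIII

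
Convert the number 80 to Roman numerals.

Convert 80 to Roman numerals:
  80 contains 1×50 (L)
  30 contains 3×10 (XXX)

LXXX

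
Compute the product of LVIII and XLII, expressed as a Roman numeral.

LVIII = 58
XLII = 42
58 × 42 = 2436

MMCDXXXVI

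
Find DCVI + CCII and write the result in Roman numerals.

DCVI = 606
CCII = 202
606 + 202 = 808

DCCCVIII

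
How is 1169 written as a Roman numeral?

Convert 1169 to Roman numerals:
  1169 contains 1×1000 (M)
  169 contains 1×100 (C)
  69 contains 1×50 (L)
  19 contains 1×10 (X)
  9 contains 1×9 (IX)

MCLXIX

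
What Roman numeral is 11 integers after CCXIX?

CCXIX = 219
219 + 11 = 230

CCXXX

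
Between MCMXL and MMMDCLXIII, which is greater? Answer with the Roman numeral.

MCMXL = 1940
MMMDCLXIII = 3663
3663 is larger

MMMDCLXIII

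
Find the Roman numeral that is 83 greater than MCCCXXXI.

MCCCXXXI = 1331
1331 + 83 = 1414

MCDXIV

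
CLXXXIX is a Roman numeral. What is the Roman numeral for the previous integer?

CLXXXIX = 189; previous is 188

CLXXXVIII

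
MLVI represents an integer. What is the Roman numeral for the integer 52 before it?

MLVI = 1056
1056 - 52 = 1004

MIV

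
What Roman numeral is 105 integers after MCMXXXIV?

MCMXXXIV = 1934
1934 + 105 = 2039

MMXXXIX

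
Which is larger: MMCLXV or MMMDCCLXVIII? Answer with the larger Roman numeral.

MMCLXV = 2165
MMMDCCLXVIII = 3768
3768 is larger

MMMDCCLXVIII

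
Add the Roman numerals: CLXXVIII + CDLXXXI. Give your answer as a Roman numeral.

CLXXVIII = 178
CDLXXXI = 481
178 + 481 = 659

DCLIX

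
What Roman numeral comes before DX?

DX = 510, so the previous integer is 510 - 1 = 509

DIX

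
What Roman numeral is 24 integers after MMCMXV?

MMCMXV = 2915
2915 + 24 = 2939

MMCMXXXIX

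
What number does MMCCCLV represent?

MMCCCLV: M=1000, M=1000, C=100, C=100, C=100, L=50, V=5
1000 + 1000 + 100 + 100 + 100 + 50 + 5 = 2355

2355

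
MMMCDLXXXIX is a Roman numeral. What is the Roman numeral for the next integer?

MMMCDLXXXIX = 3489; next is 3490

MMMCDXC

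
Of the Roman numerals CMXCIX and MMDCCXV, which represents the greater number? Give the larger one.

CMXCIX = 999
MMDCCXV = 2715
2715 is larger

MMDCCXV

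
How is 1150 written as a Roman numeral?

Convert 1150 to Roman numerals:
  1150 contains 1×1000 (M)
  150 contains 1×100 (C)
  50 contains 1×50 (L)

MCL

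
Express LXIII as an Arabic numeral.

LXIII: L=50, X=10, I=1, I=1, I=1
50 + 10 + 1 + 1 + 1 = 63

63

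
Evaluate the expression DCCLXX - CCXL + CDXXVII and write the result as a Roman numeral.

DCCLXX = 770, CCXL = 240, CDXXVII = 427
770 - 240 = 530
530 + 427 = 957

CMLVII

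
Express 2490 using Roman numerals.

Convert 2490 to Roman numerals:
  2490 contains 2×1000 (MM)
  490 contains 1×400 (CD)
  90 contains 1×90 (XC)

MMCDXC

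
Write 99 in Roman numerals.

Convert 99 to Roman numerals:
  99 contains 1×90 (XC)
  9 contains 1×9 (IX)

XCIX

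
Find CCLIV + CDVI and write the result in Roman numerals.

CCLIV = 254
CDVI = 406
254 + 406 = 660

DCLX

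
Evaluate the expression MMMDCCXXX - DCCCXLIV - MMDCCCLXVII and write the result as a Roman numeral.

MMMDCCXXX = 3730, DCCCXLIV = 844, MMDCCCLXVII = 2867
3730 - 844 = 2886
2886 - 2867 = 19

XIX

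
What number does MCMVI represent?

MCMVI: M=1000, CM=900, V=5, I=1
1000 + 900 + 5 + 1 = 1906

1906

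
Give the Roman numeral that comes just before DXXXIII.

DXXXIII = 533; previous is 532

DXXXII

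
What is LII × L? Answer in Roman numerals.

LII = 52
L = 50
52 × 50 = 2600

MMDC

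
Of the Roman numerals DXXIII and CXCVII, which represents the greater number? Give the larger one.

DXXIII = 523
CXCVII = 197
523 is larger

DXXIII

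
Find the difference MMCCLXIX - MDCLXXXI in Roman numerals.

MMCCLXIX = 2269
MDCLXXXI = 1681
2269 - 1681 = 588

DLXXXVIII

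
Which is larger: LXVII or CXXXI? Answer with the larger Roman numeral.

LXVII = 67
CXXXI = 131
131 is larger

CXXXI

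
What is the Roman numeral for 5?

Convert 5 to Roman numerals:
  5 contains 1×5 (V)

V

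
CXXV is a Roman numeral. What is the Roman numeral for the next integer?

CXXV = 125; next is 126

CXXVI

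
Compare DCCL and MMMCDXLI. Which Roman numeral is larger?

DCCL = 750
MMMCDXLI = 3441
3441 is larger

MMMCDXLI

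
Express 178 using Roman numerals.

Convert 178 to Roman numerals:
  178 contains 1×100 (C)
  78 contains 1×50 (L)
  28 contains 2×10 (XX)
  8 contains 1×5 (V)
  3 contains 3×1 (III)

CLXXVIII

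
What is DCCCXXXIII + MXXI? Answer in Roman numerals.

DCCCXXXIII = 833
MXXI = 1021
833 + 1021 = 1854

MDCCCLIV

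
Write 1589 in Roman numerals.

Convert 1589 to Roman numerals:
  1589 contains 1×1000 (M)
  589 contains 1×500 (D)
  89 contains 1×50 (L)
  39 contains 3×10 (XXX)
  9 contains 1×9 (IX)

MDLXXXIX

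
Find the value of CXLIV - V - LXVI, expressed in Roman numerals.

CXLIV = 144, V = 5, LXVI = 66
144 - 5 = 139
139 - 66 = 73

LXXIII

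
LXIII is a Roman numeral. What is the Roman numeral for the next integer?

LXIII = 63; next is 64

LXIV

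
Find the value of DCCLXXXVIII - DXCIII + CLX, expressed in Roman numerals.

DCCLXXXVIII = 788, DXCIII = 593, CLX = 160
788 - 593 = 195
195 + 160 = 355

CCCLV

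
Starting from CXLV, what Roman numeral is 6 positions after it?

CXLV = 145
145 + 6 = 151

CLI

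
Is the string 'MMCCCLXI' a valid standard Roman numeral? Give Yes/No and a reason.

'MMCCCLXI': Check the rules: uses only the symbols I, V, X, L, C, D, M; no symbol is repeated more than three times in a row; V, L and D each appear at most once; no smaller symbol precedes a larger one (values never increase from left to right). Value: M (1000) + M (1000) + C (100) + C (100) + C (100) + L (50) + X (10) + I (1) = 2361. So it is a valid standard Roman numeral.

Yes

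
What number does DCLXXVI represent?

DCLXXVI: D=500, C=100, L=50, X=10, X=10, V=5, I=1
500 + 100 + 50 + 10 + 10 + 5 + 1 = 676

676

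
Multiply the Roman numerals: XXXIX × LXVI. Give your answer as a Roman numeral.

XXXIX = 39
LXVI = 66
39 × 66 = 2574

MMDLXXIV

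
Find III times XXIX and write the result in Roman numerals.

III = 3
XXIX = 29
3 × 29 = 87

LXXXVII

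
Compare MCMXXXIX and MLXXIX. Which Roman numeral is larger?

MCMXXXIX = 1939
MLXXIX = 1079
1939 is larger

MCMXXXIX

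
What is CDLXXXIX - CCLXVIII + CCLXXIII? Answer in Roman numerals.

CDLXXXIX = 489, CCLXVIII = 268, CCLXXIII = 273
489 - 268 = 221
221 + 273 = 494

CDXCIV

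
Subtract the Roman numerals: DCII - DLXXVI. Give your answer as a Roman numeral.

DCII = 602
DLXXVI = 576
602 - 576 = 26

XXVI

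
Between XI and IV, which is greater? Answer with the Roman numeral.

XI = 11
IV = 4
11 is larger

XI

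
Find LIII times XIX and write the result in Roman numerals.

LIII = 53
XIX = 19
53 × 19 = 1007

MVII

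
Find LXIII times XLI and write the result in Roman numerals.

LXIII = 63
XLI = 41
63 × 41 = 2583

MMDLXXXIII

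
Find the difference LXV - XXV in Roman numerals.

LXV = 65
XXV = 25
65 - 25 = 40

XL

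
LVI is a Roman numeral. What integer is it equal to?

LVI: L=50, V=5, I=1
50 + 5 + 1 = 56

56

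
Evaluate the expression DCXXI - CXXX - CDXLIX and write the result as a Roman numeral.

DCXXI = 621, CXXX = 130, CDXLIX = 449
621 - 130 = 491
491 - 449 = 42

XLII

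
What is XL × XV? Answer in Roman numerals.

XL = 40
XV = 15
40 × 15 = 600

DC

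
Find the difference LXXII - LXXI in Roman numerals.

LXXII = 72
LXXI = 71
72 - 71 = 1

I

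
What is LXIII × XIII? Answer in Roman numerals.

LXIII = 63
XIII = 13
63 × 13 = 819

DCCCXIX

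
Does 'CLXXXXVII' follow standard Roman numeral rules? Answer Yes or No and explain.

'CLXXXXVII': More than 3 consecutive X's

No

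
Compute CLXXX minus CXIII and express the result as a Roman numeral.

CLXXX = 180
CXIII = 113
180 - 113 = 67

LXVII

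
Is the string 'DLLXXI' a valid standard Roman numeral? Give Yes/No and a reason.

'DLLXXI': L should not appear more than once

No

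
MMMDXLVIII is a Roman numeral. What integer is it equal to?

MMMDXLVIII: M=1000, M=1000, M=1000, D=500, XL=40, V=5, I=1, I=1, I=1
1000 + 1000 + 1000 + 500 + 40 + 5 + 1 + 1 + 1 = 3548

3548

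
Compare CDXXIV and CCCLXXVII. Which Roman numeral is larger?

CDXXIV = 424
CCCLXXVII = 377
424 is larger

CDXXIV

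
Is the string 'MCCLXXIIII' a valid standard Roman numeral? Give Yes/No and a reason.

'MCCLXXIIII': More than 3 consecutive I's

No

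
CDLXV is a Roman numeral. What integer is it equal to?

CDLXV: CD=400, L=50, X=10, V=5
400 + 50 + 10 + 5 = 465

465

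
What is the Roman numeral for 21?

Convert 21 to Roman numerals:
  21 contains 2×10 (XX)
  1 contains 1×1 (I)

XXI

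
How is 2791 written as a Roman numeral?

Convert 2791 to Roman numerals:
  2791 contains 2×1000 (MM)
  791 contains 1×500 (D)
  291 contains 2×100 (CC)
  91 contains 1×90 (XC)
  1 contains 1×1 (I)

MMDCCXCI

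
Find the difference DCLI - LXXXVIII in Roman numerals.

DCLI = 651
LXXXVIII = 88
651 - 88 = 563

DLXIII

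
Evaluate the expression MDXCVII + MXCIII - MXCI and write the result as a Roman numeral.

MDXCVII = 1597, MXCIII = 1093, MXCI = 1091
1597 + 1093 = 2690
2690 - 1091 = 1599

MDXCIX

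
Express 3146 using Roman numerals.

Convert 3146 to Roman numerals:
  3146 contains 3×1000 (MMM)
  146 contains 1×100 (C)
  46 contains 1×40 (XL)
  6 contains 1×5 (V)
  1 contains 1×1 (I)

MMMCXLVI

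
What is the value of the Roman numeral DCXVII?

DCXVII: D=500, C=100, X=10, V=5, I=1, I=1
500 + 100 + 10 + 5 + 1 + 1 = 617

617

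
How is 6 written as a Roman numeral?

Convert 6 to Roman numerals:
  6 contains 1×5 (V)
  1 contains 1×1 (I)

VI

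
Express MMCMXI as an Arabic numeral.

MMCMXI: M=1000, M=1000, CM=900, X=10, I=1
1000 + 1000 + 900 + 10 + 1 = 2911

2911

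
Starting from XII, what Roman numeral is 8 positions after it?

XII = 12
12 + 8 = 20

XX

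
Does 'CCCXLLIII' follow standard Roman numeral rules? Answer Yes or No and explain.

'CCCXLLIII': L should not appear more than once

No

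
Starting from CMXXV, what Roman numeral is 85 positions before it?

CMXXV = 925
925 - 85 = 840

DCCCXL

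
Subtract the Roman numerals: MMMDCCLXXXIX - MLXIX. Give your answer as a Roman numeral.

MMMDCCLXXXIX = 3789
MLXIX = 1069
3789 - 1069 = 2720

MMDCCXX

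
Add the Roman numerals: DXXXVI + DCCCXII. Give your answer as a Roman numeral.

DXXXVI = 536
DCCCXII = 812
536 + 812 = 1348

MCCCXLVIII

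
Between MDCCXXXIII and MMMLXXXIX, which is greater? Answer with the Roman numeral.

MDCCXXXIII = 1733
MMMLXXXIX = 3089
3089 is larger

MMMLXXXIX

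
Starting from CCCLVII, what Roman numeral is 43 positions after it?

CCCLVII = 357
357 + 43 = 400

CD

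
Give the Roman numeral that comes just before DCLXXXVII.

DCLXXXVII = 687; previous is 686

DCLXXXVI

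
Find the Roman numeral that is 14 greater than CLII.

CLII = 152
152 + 14 = 166

CLXVI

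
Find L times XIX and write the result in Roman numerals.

L = 50
XIX = 19
50 × 19 = 950

CML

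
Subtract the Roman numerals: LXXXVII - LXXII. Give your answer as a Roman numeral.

LXXXVII = 87
LXXII = 72
87 - 72 = 15

XV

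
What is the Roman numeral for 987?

Convert 987 to Roman numerals:
  987 contains 1×900 (CM)
  87 contains 1×50 (L)
  37 contains 3×10 (XXX)
  7 contains 1×5 (V)
  2 contains 2×1 (II)

CMLXXXVII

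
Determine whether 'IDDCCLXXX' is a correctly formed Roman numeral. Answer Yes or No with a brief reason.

'IDDCCLXXX': D should not appear more than once

No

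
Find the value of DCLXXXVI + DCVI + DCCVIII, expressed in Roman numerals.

DCLXXXVI = 686, DCVI = 606, DCCVIII = 708
686 + 606 = 1292
1292 + 708 = 2000

MM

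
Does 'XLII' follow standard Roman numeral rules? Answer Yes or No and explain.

'XLII': Check the rules: uses only the symbols I, V, X, L, C, D, M; no symbol is repeated more than three times in a row; V, L and D each appear at most once; the only place a smaller symbol precedes a larger one is the allowed subtractive pair XL, the symbol right after such a pair (if any) is smaller than the pair's first symbol, and otherwise the values never increase from left to right. Value: XL (40) + I (1) + I (1) = 42. So it is a valid standard Roman numeral.

Yes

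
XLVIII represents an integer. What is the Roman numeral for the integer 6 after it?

XLVIII = 48
48 + 6 = 54

LIV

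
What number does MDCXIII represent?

MDCXIII: M=1000, D=500, C=100, X=10, I=1, I=1, I=1
1000 + 500 + 100 + 10 + 1 + 1 + 1 = 1613

1613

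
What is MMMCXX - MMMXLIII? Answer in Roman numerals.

MMMCXX = 3120
MMMXLIII = 3043
3120 - 3043 = 77

LXXVII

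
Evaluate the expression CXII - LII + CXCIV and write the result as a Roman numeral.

CXII = 112, LII = 52, CXCIV = 194
112 - 52 = 60
60 + 194 = 254

CCLIV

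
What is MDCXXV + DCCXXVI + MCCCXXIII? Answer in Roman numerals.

MDCXXV = 1625, DCCXXVI = 726, MCCCXXIII = 1323
1625 + 726 = 2351
2351 + 1323 = 3674

MMMDCLXXIV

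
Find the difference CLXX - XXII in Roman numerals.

CLXX = 170
XXII = 22
170 - 22 = 148

CXLVIII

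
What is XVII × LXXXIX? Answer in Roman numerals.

XVII = 17
LXXXIX = 89
17 × 89 = 1513

MDXIII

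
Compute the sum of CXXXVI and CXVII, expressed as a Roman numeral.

CXXXVI = 136
CXVII = 117
136 + 117 = 253

CCLIII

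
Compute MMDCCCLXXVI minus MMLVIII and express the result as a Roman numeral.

MMDCCCLXXVI = 2876
MMLVIII = 2058
2876 - 2058 = 818

DCCCXVIII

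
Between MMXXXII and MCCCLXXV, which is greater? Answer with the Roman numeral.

MMXXXII = 2032
MCCCLXXV = 1375
2032 is larger

MMXXXII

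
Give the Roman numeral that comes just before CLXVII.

CLXVII = 167; previous is 166

CLXVI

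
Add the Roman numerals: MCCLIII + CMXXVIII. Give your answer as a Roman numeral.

MCCLIII = 1253
CMXXVIII = 928
1253 + 928 = 2181

MMCLXXXI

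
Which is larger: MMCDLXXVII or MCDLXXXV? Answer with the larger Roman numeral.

MMCDLXXVII = 2477
MCDLXXXV = 1485
2477 is larger

MMCDLXXVII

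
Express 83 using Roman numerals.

Convert 83 to Roman numerals:
  83 contains 1×50 (L)
  33 contains 3×10 (XXX)
  3 contains 3×1 (III)

LXXXIII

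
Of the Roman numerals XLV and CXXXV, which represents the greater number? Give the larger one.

XLV = 45
CXXXV = 135
135 is larger

CXXXV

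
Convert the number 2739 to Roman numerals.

Convert 2739 to Roman numerals:
  2739 contains 2×1000 (MM)
  739 contains 1×500 (D)
  239 contains 2×100 (CC)
  39 contains 3×10 (XXX)
  9 contains 1×9 (IX)

MMDCCXXXIX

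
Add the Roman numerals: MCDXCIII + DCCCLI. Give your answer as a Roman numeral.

MCDXCIII = 1493
DCCCLI = 851
1493 + 851 = 2344

MMCCCXLIV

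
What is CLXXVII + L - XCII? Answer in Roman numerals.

CLXXVII = 177, L = 50, XCII = 92
177 + 50 = 227
227 - 92 = 135

CXXXV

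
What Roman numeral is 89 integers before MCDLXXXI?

MCDLXXXI = 1481
1481 - 89 = 1392

MCCCXCII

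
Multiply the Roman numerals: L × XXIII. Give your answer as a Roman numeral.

L = 50
XXIII = 23
50 × 23 = 1150

MCL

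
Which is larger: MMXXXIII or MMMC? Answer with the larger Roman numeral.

MMXXXIII = 2033
MMMC = 3100
3100 is larger

MMMC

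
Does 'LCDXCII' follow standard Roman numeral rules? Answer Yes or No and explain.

'LCDXCII': Invalid subtractive combination: LC

No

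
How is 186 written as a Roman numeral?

Convert 186 to Roman numerals:
  186 contains 1×100 (C)
  86 contains 1×50 (L)
  36 contains 3×10 (XXX)
  6 contains 1×5 (V)
  1 contains 1×1 (I)

CLXXXVI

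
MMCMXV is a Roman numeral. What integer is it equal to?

MMCMXV: M=1000, M=1000, CM=900, X=10, V=5
1000 + 1000 + 900 + 10 + 5 = 2915

2915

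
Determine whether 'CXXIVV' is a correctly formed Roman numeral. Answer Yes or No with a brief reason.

'CXXIVV': V should not appear more than once

No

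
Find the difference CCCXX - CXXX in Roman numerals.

CCCXX = 320
CXXX = 130
320 - 130 = 190

CXC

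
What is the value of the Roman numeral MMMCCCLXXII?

MMMCCCLXXII: M=1000, M=1000, M=1000, C=100, C=100, C=100, L=50, X=10, X=10, I=1, I=1
1000 + 1000 + 1000 + 100 + 100 + 100 + 50 + 10 + 10 + 1 + 1 = 3372

3372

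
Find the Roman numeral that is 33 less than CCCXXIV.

CCCXXIV = 324
324 - 33 = 291

CCXCI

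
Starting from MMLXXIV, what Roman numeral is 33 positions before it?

MMLXXIV = 2074
2074 - 33 = 2041

MMXLI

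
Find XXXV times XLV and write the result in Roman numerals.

XXXV = 35
XLV = 45
35 × 45 = 1575

MDLXXV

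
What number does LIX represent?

LIX: L=50, IX=9
50 + 9 = 59

59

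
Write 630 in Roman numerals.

Convert 630 to Roman numerals:
  630 contains 1×500 (D)
  130 contains 1×100 (C)
  30 contains 3×10 (XXX)

DCXXX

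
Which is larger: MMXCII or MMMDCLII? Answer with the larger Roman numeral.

MMXCII = 2092
MMMDCLII = 3652
3652 is larger

MMMDCLII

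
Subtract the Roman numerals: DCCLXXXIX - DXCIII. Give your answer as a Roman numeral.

DCCLXXXIX = 789
DXCIII = 593
789 - 593 = 196

CXCVI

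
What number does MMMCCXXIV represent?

MMMCCXXIV: M=1000, M=1000, M=1000, C=100, C=100, X=10, X=10, IV=4
1000 + 1000 + 1000 + 100 + 100 + 10 + 10 + 4 = 3224

3224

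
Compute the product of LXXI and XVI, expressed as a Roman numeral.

LXXI = 71
XVI = 16
71 × 16 = 1136

MCXXXVI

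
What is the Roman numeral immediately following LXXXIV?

LXXXIV = 84; next is 85

LXXXV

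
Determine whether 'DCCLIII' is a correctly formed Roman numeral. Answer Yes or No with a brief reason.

'DCCLIII': Check the rules: uses only the symbols I, V, X, L, C, D, M; no symbol is repeated more than three times in a row; V, L and D each appear at most once; no smaller symbol precedes a larger one (values never increase from left to right). Value: D (500) + C (100) + C (100) + L (50) + I (1) + I (1) + I (1) = 753. So it is a valid standard Roman numeral.

Yes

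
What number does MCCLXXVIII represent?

MCCLXXVIII: M=1000, C=100, C=100, L=50, X=10, X=10, V=5, I=1, I=1, I=1
1000 + 100 + 100 + 50 + 10 + 10 + 5 + 1 + 1 + 1 = 1278

1278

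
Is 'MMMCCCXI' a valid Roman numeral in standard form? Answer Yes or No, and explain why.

'MMMCCCXI': Check the rules: uses only the symbols I, V, X, L, C, D, M; no symbol is repeated more than three times in a row; V, L and D each appear at most once; no smaller symbol precedes a larger one (values never increase from left to right). Value: M (1000) + M (1000) + M (1000) + C (100) + C (100) + C (100) + X (10) + I (1) = 3311. So it is a valid standard Roman numeral.

Yes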